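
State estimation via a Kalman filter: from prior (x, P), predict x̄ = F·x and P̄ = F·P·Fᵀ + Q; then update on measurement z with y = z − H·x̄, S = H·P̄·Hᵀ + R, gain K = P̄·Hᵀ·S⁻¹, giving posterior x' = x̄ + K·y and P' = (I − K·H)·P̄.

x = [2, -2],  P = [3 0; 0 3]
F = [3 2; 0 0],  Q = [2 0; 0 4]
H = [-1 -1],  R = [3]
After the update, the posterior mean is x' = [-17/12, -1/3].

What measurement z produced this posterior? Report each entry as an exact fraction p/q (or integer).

z = [2]

x̄ = F·x = [2, 0]
P̄ = F·P·Fᵀ + Q = [41 0; 0 4]
S = H·P̄·Hᵀ + R = [48]
K = P̄·Hᵀ·S⁻¹ = [-41/48; -1/12]
x' − x̄ = [-41/12, -1/3] = K·y
y = (KᵀK)⁻¹·Kᵀ·(x' − x̄) = [4]
z = y + H·x̄ = [4] + [-2] = [2]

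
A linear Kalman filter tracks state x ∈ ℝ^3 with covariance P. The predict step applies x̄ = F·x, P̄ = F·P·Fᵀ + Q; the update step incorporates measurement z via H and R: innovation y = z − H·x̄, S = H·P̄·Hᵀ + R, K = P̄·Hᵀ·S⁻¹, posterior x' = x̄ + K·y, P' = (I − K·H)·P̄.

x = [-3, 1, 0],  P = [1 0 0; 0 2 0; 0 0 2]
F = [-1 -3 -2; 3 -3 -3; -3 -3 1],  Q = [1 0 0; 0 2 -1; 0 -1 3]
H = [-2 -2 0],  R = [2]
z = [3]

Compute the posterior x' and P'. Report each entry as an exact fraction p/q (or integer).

x̄ = F·x = [0, -12, 6]
P̄ = F·P·Fᵀ + Q = [28 27 17; 27 47 2; 17 2 32]
y = z − H·x̄ = [-21]
S = H·P̄·Hᵀ + R = [518]
K = P̄·Hᵀ·S⁻¹ = [-55/259; -2/7; -19/259]
x' = x̄ + K·y = [165/37, -6, 279/37]
P' = (I − K·H)·P̄ = [1202/259 -31/7 2313/259; -31/7 33/7 -62/7; 2313/259 -62/7 7566/259]

x' = [165/37, -6, 279/37]
P' = [1202/259 -31/7 2313/259; -31/7 33/7 -62/7; 2313/259 -62/7 7566/259]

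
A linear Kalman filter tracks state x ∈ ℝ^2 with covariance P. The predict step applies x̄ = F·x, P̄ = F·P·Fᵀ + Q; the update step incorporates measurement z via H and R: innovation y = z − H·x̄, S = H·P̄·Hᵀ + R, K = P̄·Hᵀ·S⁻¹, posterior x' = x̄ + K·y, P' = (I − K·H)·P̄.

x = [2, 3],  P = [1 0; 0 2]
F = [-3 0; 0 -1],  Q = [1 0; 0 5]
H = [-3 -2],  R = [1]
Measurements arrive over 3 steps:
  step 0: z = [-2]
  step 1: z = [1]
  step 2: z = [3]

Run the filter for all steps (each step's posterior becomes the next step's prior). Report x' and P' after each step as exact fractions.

step 0: x' = [66/119, 1/17], P' = [290/119 -60/17; -60/17 91/17]
step 1: x' = [-819/14488, -1565/3622], P' = [62377/14488 -22683/3622; -22683/3622 16930/1811]
step 2: x' = [-55362/32501, 589291/552517], P' = [774829/162505 -1127442/162505; -1127442/162505 28549357/2762585]

step 0: x̄ = F·x = [-6, -3]
step 0: P̄ = F·P·Fᵀ + Q = [10 0; 0 7]
step 0: y = z − H·x̄ = [-26]
step 0: S = H·P̄·Hᵀ + R = [119]
step 0: K = P̄·Hᵀ·S⁻¹ = [-30/119; -2/17]
step 0: x' = x̄ + K·y = [66/119, 1/17]
step 0: P' = (I − K·H)·P̄ = [290/119 -60/17; -60/17 91/17]
step 1: x̄ = F·x = [-198/119, -1/17]
step 1: P̄ = F·P·Fᵀ + Q = [2729/119 -180/17; -180/17 176/17]
step 1: y = z − H·x̄ = [-489/119]
step 1: S = H·P̄·Hᵀ + R = [14488/119]
step 1: K = P̄·Hᵀ·S⁻¹ = [-5667/14488; 329/3622]
step 1: x' = x̄ + K·y = [-819/14488, -1565/3622]
step 1: P' = (I − K·H)·P̄ = [62377/14488 -22683/3622; -22683/3622 16930/1811]
step 2: x̄ = F·x = [2457/14488, 1565/3622]
step 2: P̄ = F·P·Fᵀ + Q = [575881/14488 -68049/3622; -68049/3622 25985/1811]
step 2: y = z − H·x̄ = [63355/14488]
step 2: S = H·P̄·Hᵀ + R = [2762585/14488]
step 2: K = P̄·Hᵀ·S⁻¹ = [-69603/162505; 400828/2762585]
step 2: x' = x̄ + K·y = [-55362/32501, 589291/552517]
step 2: P' = (I − K·H)·P̄ = [774829/162505 -1127442/162505; -1127442/162505 28549357/2762585]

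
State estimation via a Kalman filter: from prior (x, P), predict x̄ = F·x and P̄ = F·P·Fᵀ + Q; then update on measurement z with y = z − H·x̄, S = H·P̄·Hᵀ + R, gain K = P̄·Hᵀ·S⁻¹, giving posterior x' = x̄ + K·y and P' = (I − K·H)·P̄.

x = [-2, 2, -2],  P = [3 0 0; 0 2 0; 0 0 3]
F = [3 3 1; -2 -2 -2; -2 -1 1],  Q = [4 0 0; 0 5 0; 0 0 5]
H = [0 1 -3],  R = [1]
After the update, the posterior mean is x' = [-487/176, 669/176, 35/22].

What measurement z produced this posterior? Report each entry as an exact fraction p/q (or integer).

x̄ = F·x = [-2, 4, 0]
P̄ = F·P·Fᵀ + Q = [52 -36 -21; -36 37 10; -21 10 22]
S = H·P̄·Hᵀ + R = [176]
K = P̄·Hᵀ·S⁻¹ = [27/176; 7/176; -7/22]
x' − x̄ = [-135/176, -35/176, 35/22] = K·y
y = (KᵀK)⁻¹·Kᵀ·(x' − x̄) = [-5]
z = y + H·x̄ = [-5] + [4] = [-1]

z = [-1]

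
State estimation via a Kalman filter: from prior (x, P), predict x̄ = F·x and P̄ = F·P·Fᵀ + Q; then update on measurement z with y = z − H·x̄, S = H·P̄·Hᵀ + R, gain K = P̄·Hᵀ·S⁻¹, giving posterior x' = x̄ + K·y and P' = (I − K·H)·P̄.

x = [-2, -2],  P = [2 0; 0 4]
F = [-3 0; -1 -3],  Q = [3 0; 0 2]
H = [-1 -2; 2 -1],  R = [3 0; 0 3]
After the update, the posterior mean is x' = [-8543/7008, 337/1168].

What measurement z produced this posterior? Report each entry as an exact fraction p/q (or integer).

x̄ = F·x = [6, 8]
P̄ = F·P·Fᵀ + Q = [21 6; 6 40]
S = H·P̄·Hᵀ + R = [208 20; 20 103]
K = P̄·Hᵀ·S⁻¹ = [-1373/7008 679/1752; -461/1168 -57/292]
x' − x̄ = [-50591/7008, -9007/1168] = K·y
y = (KᵀK)⁻¹·Kᵀ·(x' − x̄) = [23, -7]
z = y + H·x̄ = [23, -7] + [-22, 4] = [1, -3]

z = [1, -3]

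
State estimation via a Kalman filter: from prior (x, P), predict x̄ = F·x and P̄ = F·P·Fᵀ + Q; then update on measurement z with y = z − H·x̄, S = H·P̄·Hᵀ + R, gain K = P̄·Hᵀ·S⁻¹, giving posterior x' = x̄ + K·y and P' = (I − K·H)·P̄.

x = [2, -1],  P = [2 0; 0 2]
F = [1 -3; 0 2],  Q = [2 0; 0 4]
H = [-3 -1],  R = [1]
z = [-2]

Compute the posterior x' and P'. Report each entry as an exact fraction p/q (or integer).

x̄ = F·x = [5, -2]
P̄ = F·P·Fᵀ + Q = [22 -12; -12 12]
y = z − H·x̄ = [11]
S = H·P̄·Hᵀ + R = [139]
K = P̄·Hᵀ·S⁻¹ = [-54/139; 24/139]
x' = x̄ + K·y = [101/139, -14/139]
P' = (I − K·H)·P̄ = [142/139 -372/139; -372/139 1092/139]

x' = [101/139, -14/139]
P' = [142/139 -372/139; -372/139 1092/139]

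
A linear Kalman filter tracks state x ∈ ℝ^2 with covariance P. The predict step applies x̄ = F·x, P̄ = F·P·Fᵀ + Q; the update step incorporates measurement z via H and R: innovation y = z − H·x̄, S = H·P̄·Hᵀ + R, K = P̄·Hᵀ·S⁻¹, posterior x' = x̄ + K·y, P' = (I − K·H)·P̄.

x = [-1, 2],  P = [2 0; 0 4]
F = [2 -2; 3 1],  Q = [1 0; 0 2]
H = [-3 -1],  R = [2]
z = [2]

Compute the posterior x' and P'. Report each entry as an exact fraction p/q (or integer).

x̄ = F·x = [-6, -1]
P̄ = F·P·Fᵀ + Q = [25 4; 4 24]
y = z − H·x̄ = [-17]
S = H·P̄·Hᵀ + R = [275]
K = P̄·Hᵀ·S⁻¹ = [-79/275; -36/275]
x' = x̄ + K·y = [-307/275, 337/275]
P' = (I − K·H)·P̄ = [634/275 -1744/275; -1744/275 5304/275]

x' = [-307/275, 337/275]
P' = [634/275 -1744/275; -1744/275 5304/275]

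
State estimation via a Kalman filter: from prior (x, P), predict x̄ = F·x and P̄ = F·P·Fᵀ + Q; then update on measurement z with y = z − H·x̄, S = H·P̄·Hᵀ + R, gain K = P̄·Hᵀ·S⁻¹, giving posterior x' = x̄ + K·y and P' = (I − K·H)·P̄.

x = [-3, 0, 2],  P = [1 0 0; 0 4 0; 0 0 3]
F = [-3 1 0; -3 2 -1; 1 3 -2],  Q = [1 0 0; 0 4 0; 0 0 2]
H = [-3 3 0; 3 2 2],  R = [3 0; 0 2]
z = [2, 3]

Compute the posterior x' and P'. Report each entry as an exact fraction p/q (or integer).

x̄ = F·x = [9, 7, -7]
P̄ = F·P·Fᵀ + Q = [14 17 9; 17 32 27; 9 27 51]
y = z − H·x̄ = [8, -24]
S = H·P̄·Hᵀ + R = [111 225; 225 988]
K = P̄·Hᵀ·S⁻¹ = [-4086/19681 2803/19681; 2145/19681 2878/19681; 4059/19681 2721/19681]
x' = x̄ + K·y = [77169/19681, 85855/19681, -170599/19681]
P' = (I − K·H)·P̄ = [48826/19681 44740/19681 -115176/19681; 44740/19681 46885/19681 -111117/19681; -115176/19681 -111117/19681 286602/19681]

x' = [77169/19681, 85855/19681, -170599/19681]
P' = [48826/19681 44740/19681 -115176/19681; 44740/19681 46885/19681 -111117/19681; -115176/19681 -111117/19681 286602/19681]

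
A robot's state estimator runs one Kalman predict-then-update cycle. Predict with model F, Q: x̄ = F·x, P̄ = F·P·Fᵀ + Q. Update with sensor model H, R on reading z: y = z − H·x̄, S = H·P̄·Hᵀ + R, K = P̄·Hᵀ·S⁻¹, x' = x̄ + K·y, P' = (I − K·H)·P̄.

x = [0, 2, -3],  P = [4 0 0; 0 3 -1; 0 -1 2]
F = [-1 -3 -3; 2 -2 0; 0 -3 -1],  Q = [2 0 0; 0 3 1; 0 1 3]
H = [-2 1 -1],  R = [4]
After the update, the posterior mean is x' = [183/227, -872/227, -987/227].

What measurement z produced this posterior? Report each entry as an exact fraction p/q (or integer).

x̄ = F·x = [3, -4, -3]
P̄ = F·P·Fᵀ + Q = [33 4 21; 4 31 17; 21 17 26]
S = H·P̄·Hᵀ + R = [227]
K = P̄·Hᵀ·S⁻¹ = [-83/227; 6/227; -51/227]
x' − x̄ = [-498/227, 36/227, -306/227] = K·y
y = (KᵀK)⁻¹·Kᵀ·(x' − x̄) = [6]
z = y + H·x̄ = [6] + [-7] = [-1]

z = [-1]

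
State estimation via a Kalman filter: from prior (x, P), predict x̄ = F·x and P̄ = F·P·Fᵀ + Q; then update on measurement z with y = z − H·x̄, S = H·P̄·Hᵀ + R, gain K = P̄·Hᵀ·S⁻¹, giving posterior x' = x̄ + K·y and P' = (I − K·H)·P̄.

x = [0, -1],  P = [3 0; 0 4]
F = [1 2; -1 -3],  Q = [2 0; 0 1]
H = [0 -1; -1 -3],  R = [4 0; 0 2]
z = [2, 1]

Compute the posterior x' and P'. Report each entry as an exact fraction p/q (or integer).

x̄ = F·x = [-2, 3]
P̄ = F·P·Fᵀ + Q = [21 -27; -27 40]
y = z − H·x̄ = [5, 8]
S = H·P̄·Hᵀ + R = [44 93; 93 221]
K = P̄·Hᵀ·S⁻¹ = [9/25 3/25; -191/1075 -372/1075]
x' = x̄ + K·y = [19/25, -706/1075]
P' = (I − K·H)·P̄ = [102/25 -36/25; -36/25 764/1075]

x' = [19/25, -706/1075]
P' = [102/25 -36/25; -36/25 764/1075]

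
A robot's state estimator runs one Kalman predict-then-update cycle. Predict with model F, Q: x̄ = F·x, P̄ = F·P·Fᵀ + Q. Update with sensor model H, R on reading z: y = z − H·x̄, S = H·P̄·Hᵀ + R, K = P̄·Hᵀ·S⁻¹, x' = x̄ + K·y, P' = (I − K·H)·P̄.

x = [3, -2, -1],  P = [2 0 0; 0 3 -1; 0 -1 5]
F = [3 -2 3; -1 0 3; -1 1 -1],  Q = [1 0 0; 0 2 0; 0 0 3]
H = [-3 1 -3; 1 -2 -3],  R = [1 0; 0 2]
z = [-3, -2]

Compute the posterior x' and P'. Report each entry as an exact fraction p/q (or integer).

x̄ = F·x = [10, -6, -4]
P̄ = F·P·Fᵀ + Q = [88 45 -32; 45 49 -16; -32 -16 15]
y = z − H·x̄ = [21, -36]
S = H·P̄·Hᵀ + R = [227 -152; -152 241]
K = P̄·Hᵀ·S⁻¹ = [-15355/31603 2642/31603; -9918/31603 -6911/31603; 145/2873 -445/2873]
x' = x̄ + K·y = [-101537/31603, -149100/31603, 7573/2873]
P' = (I − K·H)·P̄ = [644051/31603 851855/31603 -32271/2873; 851855/31603 1137108/31603 -42683/2873; -32271/2873 -42683/2873 17995/2873]

x' = [-101537/31603, -149100/31603, 7573/2873]
P' = [644051/31603 851855/31603 -32271/2873; 851855/31603 1137108/31603 -42683/2873; -32271/2873 -42683/2873 17995/2873]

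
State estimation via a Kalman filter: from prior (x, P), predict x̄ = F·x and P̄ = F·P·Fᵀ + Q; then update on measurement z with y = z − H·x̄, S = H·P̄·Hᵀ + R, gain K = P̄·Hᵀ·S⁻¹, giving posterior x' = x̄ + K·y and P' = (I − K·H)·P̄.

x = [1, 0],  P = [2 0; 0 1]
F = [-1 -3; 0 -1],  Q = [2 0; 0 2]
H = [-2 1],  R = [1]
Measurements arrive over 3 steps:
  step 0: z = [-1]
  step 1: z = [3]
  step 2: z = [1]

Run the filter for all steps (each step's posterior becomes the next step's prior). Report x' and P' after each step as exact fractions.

step 0: x̄ = F·x = [-1, 0]
step 0: P̄ = F·P·Fᵀ + Q = [13 3; 3 3]
step 0: y = z − H·x̄ = [-3]
step 0: S = H·P̄·Hᵀ + R = [44]
step 0: K = P̄·Hᵀ·S⁻¹ = [-23/44; -3/44]
step 0: x' = x̄ + K·y = [25/44, 9/44]
step 0: P' = (I − K·H)·P̄ = [43/44 63/44; 63/44 123/44]
step 1: x̄ = F·x = [-13/11, -9/44]
step 1: P̄ = F·P·Fᵀ + Q = [404/11 108/11; 108/11 211/44]
step 1: y = z − H·x̄ = [37/44]
step 1: S = H·P̄·Hᵀ + R = [4991/44]
step 1: K = P̄·Hᵀ·S⁻¹ = [-400/713; -653/4991]
step 1: x' = x̄ + K·y = [-1179/713, -1570/4991]
step 1: P' = (I − K·H)·P̄ = [732/713 1064/713; 1064/713 14243/4991]
step 2: x̄ = F·x = [12963/4991, 1570/4991]
step 2: P̄ = F·P·Fᵀ + Q = [187981/4991 50177/4991; 50177/4991 24225/4991]
step 2: y = z − H·x̄ = [29347/4991]
step 2: S = H·P̄·Hᵀ + R = [580432/4991]
step 2: K = P̄·Hᵀ·S⁻¹ = [-325785/580432; -76129/580432]
step 2: x' = x̄ + K·y = [-408069/580432, -265053/580432]
step 2: P' = (I − K·H)·P̄ = [595937/580432 866089/580432; 866089/580432 1656049/580432]

step 0: x' = [25/44, 9/44], P' = [43/44 63/44; 63/44 123/44]
step 1: x' = [-1179/713, -1570/4991], P' = [732/713 1064/713; 1064/713 14243/4991]
step 2: x' = [-408069/580432, -265053/580432], P' = [595937/580432 866089/580432; 866089/580432 1656049/580432]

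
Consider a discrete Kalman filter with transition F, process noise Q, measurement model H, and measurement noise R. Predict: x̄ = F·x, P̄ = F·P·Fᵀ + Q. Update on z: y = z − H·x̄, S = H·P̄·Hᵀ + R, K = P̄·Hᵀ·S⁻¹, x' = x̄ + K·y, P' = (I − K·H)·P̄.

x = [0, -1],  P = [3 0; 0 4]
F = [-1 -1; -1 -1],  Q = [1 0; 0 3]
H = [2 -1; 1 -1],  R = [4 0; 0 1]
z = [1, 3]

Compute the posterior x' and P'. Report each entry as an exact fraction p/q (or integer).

x̄ = F·x = [1, 1]
P̄ = F·P·Fᵀ + Q = [8 7; 7 10]
y = z − H·x̄ = [0, 3]
S = H·P̄·Hᵀ + R = [18 5; 5 5]
K = P̄·Hᵀ·S⁻¹ = [8/13 -27/65; 7/13 -74/65]
x' = x̄ + K·y = [-16/65, -157/65]
P' = (I − K·H)·P̄ = [187/65 214/65; 214/65 288/65]

x' = [-16/65, -157/65]
P' = [187/65 214/65; 214/65 288/65]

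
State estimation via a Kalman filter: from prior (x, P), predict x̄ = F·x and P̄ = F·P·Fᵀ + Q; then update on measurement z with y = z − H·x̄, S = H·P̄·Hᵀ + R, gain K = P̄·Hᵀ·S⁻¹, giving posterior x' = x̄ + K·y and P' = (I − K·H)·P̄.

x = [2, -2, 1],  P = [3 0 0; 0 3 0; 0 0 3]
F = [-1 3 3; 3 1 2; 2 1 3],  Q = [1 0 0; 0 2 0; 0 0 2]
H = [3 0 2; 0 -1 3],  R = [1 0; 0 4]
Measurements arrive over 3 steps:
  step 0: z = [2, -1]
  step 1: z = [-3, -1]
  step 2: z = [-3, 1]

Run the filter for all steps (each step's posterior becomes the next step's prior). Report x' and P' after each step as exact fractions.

step 0: x̄ = F·x = [-5, 6, 5]
step 0: P̄ = F·P·Fᵀ + Q = [58 18 30; 18 44 39; 30 39 44]
step 0: y = z − H·x̄ = [7, -10]
step 0: S = H·P̄·Hᵀ + R = [1059 402; 402 210]
step 0: K = P̄·Hᵀ·S⁻¹ = [102/307 -90/307; -271/10131 8081/20262; -1/10131 8977/20262]
step 0: x' = x̄ + K·y = [79/307, 18484/10131, 1921/3377]
step 0: P' = (I − K·H)·P̄ = [418/307 -1368/307 -576/307; -1368/307 373159/20262 135161/20262; -576/307 135161/20262 57023/20262]
step 1: x̄ = F·x = [23378/3377, 37831/10131, 40987/10131]
step 1: P̄ = F·P·Fᵀ + Q = [1187035/3377 267814/3377 438992/3377; 267814/3377 432791/20262 305491/10131; 438992/3377 305491/10131 515432/10131]
step 1: y = z − H·x̄ = [-322769/10131, -95261/10131]
step 1: S = H·P̄·Hᵀ + R = [49925516/10131 11924068/10131; 11924068/10131 6125723/20262]
step 1: K = P̄·Hᵀ·S⁻¹ = [55131051/181590476 -7005942/45397619; 134154018/1588916665 -159098551/1588916665; 68566142/1588916665 376755006/1588916665]
step 1: x' = x̄ + K·y = [-235845977/181590476, 3155210264/1588916665, 701198661/1588916665]
step 1: P' = (I − K·H)·P̄ = [66355081/181590476 -25951554/45397619 -17991774/45397619; -25951554/45397619 4924994986/1588916665 1429533594/1588916665; -17991774/45397619 1429533594/1588916665 978851206/1588916665]
step 2: x̄ = F·x = [10906303259/1271133332, -933342463/907952380, 2263003299/3177833330]
step 2: P̄ = F·P·Fᵀ + Q = [72211074339/1271133332 2296874733/181590476 13258870721/635566666; 2296874733/181590476 5688833557/907952380 2486180807/453976190; 13258870721/635566666 2486180807/453976190 16622355929/1588916665]
step 2: y = z − H·x̄ = [-27387651723/907952380, -2751150075/1271133332]
step 2: S = H·P̄·Hᵀ + R = [730410884757/907952380 36612857075/181590476; 36612857075/181590476 90962025439/1271133332]
step 2: K = P̄·Hᵀ·S⁻¹ = [32496897938135/107506232146148 -16541639055385/107506232146148; 4607646158161/53753116073074 -5347588313641/53753116073074; 2390182051137/53753116073074 12726591790945/53753116073074]
step 2: x' = x̄ + K·y = [-5509868571430/26876558036537, -91334134568504/26876558036537, -30681846425589/26876558036537]
step 2: P' = (I − K·H)·P̄ = [39119674040041/107506232146148 -30563315025721/53753116073074 -21215531045497/53753116073074; -30563315025721/53753116073074 82918370053775/26876558036537 24074397808831/26876558036537; -21215531045497/53753116073074 24074397808831/26876558036537 16509193796907/26876558036537]

step 0: x' = [79/307, 18484/10131, 1921/3377], P' = [418/307 -1368/307 -576/307; -1368/307 373159/20262 135161/20262; -576/307 135161/20262 57023/20262]
step 1: x' = [-235845977/181590476, 3155210264/1588916665, 701198661/1588916665], P' = [66355081/181590476 -25951554/45397619 -17991774/45397619; -25951554/45397619 4924994986/1588916665 1429533594/1588916665; -17991774/45397619 1429533594/1588916665 978851206/1588916665]
step 2: x' = [-5509868571430/26876558036537, -91334134568504/26876558036537, -30681846425589/26876558036537], P' = [39119674040041/107506232146148 -30563315025721/53753116073074 -21215531045497/53753116073074; -30563315025721/53753116073074 82918370053775/26876558036537 24074397808831/26876558036537; -21215531045497/53753116073074 24074397808831/26876558036537 16509193796907/26876558036537]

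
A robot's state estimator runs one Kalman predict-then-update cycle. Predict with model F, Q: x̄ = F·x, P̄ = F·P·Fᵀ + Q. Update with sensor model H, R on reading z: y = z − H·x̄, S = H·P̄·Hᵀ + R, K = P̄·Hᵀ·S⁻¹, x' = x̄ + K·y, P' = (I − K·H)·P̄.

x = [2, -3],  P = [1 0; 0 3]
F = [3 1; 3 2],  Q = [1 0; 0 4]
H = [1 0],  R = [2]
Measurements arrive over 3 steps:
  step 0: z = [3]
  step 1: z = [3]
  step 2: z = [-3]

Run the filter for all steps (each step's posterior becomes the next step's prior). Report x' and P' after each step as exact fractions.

step 0: x̄ = F·x = [3, 0]
step 0: P̄ = F·P·Fᵀ + Q = [13 15; 15 25]
step 0: y = z − H·x̄ = [0]
step 0: S = H·P̄·Hᵀ + R = [15]
step 0: K = P̄·Hᵀ·S⁻¹ = [13/15; 1]
step 0: x' = x̄ + K·y = [3, 0]
step 0: P' = (I − K·H)·P̄ = [26/15 2; 2 10]
step 1: x̄ = F·x = [9, 9]
step 1: P̄ = F·P·Fᵀ + Q = [193/5 268/5; 268/5 418/5]
step 1: y = z − H·x̄ = [-6]
step 1: S = H·P̄·Hᵀ + R = [203/5]
step 1: K = P̄·Hᵀ·S⁻¹ = [193/203; 268/203]
step 1: x' = x̄ + K·y = [669/203, 219/203]
step 1: P' = (I − K·H)·P̄ = [386/203 536/203; 536/203 2606/203]
step 2: x̄ = F·x = [318/29, 2445/203]
step 2: P̄ = F·P·Fᵀ + Q = [1357/29 1930/29; 1930/29 21142/203]
step 2: y = z − H·x̄ = [-405/29]
step 2: S = H·P̄·Hᵀ + R = [1415/29]
step 2: K = P̄·Hᵀ·S⁻¹ = [1357/1415; 386/283]
step 2: x' = x̄ + K·y = [-687/283, -13875/1981]
step 2: P' = (I − K·H)·P̄ = [2714/1415 772/283; 772/283 26494/1981]

step 0: x' = [3, 0], P' = [26/15 2; 2 10]
step 1: x' = [669/203, 219/203], P' = [386/203 536/203; 536/203 2606/203]
step 2: x' = [-687/283, -13875/1981], P' = [2714/1415 772/283; 772/283 26494/1981]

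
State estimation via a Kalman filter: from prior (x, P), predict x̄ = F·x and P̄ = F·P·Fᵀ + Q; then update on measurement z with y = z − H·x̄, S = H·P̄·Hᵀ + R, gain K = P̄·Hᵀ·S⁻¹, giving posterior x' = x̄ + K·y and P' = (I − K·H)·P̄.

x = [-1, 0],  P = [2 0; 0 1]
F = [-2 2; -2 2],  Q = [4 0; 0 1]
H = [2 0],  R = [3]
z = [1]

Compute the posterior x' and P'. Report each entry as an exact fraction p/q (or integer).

x̄ = F·x = [2, 2]
P̄ = F·P·Fᵀ + Q = [16 12; 12 13]
y = z − H·x̄ = [-3]
S = H·P̄·Hᵀ + R = [67]
K = P̄·Hᵀ·S⁻¹ = [32/67; 24/67]
x' = x̄ + K·y = [38/67, 62/67]
P' = (I − K·H)·P̄ = [48/67 36/67; 36/67 295/67]

x' = [38/67, 62/67]
P' = [48/67 36/67; 36/67 295/67]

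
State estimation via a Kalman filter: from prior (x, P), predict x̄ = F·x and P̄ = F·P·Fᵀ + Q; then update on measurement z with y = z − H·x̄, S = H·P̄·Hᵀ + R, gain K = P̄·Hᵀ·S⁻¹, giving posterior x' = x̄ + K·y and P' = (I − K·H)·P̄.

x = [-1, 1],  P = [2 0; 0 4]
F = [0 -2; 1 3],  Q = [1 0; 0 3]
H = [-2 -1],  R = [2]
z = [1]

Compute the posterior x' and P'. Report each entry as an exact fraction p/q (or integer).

x̄ = F·x = [-2, 2]
P̄ = F·P·Fᵀ + Q = [17 -24; -24 41]
y = z − H·x̄ = [-1]
S = H·P̄·Hᵀ + R = [15]
K = P̄·Hᵀ·S⁻¹ = [-2/3; 7/15]
x' = x̄ + K·y = [-4/3, 23/15]
P' = (I − K·H)·P̄ = [31/3 -58/3; -58/3 566/15]

x' = [-4/3, 23/15]
P' = [31/3 -58/3; -58/3 566/15]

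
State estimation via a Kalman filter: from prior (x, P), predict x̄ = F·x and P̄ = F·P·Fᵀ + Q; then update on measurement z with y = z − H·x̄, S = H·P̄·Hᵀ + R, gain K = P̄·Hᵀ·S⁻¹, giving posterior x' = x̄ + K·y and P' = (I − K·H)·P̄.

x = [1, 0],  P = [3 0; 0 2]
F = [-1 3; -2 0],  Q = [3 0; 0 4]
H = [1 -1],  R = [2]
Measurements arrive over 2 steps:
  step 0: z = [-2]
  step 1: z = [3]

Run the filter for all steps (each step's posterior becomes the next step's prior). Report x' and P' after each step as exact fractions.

step 0: x̄ = F·x = [-1, -2]
step 0: P̄ = F·P·Fᵀ + Q = [24 6; 6 16]
step 0: y = z − H·x̄ = [-3]
step 0: S = H·P̄·Hᵀ + R = [30]
step 0: K = P̄·Hᵀ·S⁻¹ = [3/5; -1/3]
step 0: x' = x̄ + K·y = [-14/5, -1]
step 0: P' = (I − K·H)·P̄ = [66/5 12; 12 38/3]
step 1: x̄ = F·x = [-1/5, 28/5]
step 1: P̄ = F·P·Fᵀ + Q = [291/5 -228/5; -228/5 284/5]
step 1: y = z − H·x̄ = [44/5]
step 1: S = H·P̄·Hᵀ + R = [1041/5]
step 1: K = P̄·Hᵀ·S⁻¹ = [173/347; -512/1041]
step 1: x' = x̄ + K·y = [1453/347, 1324/1041]
step 1: P' = (I − K·H)·P̄ = [2238/347 1892/347; 1892/347 6700/1041]

step 0: x' = [-14/5, -1], P' = [66/5 12; 12 38/3]
step 1: x' = [1453/347, 1324/1041], P' = [2238/347 1892/347; 1892/347 6700/1041]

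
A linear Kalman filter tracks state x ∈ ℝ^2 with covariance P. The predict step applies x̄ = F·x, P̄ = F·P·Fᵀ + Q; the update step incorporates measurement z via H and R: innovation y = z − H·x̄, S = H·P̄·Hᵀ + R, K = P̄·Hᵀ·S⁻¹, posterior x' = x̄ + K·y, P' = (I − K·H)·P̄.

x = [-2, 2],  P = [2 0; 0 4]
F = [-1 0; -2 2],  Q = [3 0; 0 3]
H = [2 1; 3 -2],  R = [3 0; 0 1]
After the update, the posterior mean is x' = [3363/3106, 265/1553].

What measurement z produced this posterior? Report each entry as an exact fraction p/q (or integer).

x̄ = F·x = [2, 8]
P̄ = F·P·Fᵀ + Q = [5 4; 4 27]
S = H·P̄·Hᵀ + R = [66 -28; -28 106]
K = P̄·Hᵀ·S⁻¹ = [420/1553 427/3106; 1267/3106 -448/1553]
x' − x̄ = [-2849/3106, -12159/1553] = K·y
y = (KᵀK)⁻¹·Kᵀ·(x' − x̄) = [-10, 13]
z = y + H·x̄ = [-10, 13] + [12, -10] = [2, 3]

z = [2, 3]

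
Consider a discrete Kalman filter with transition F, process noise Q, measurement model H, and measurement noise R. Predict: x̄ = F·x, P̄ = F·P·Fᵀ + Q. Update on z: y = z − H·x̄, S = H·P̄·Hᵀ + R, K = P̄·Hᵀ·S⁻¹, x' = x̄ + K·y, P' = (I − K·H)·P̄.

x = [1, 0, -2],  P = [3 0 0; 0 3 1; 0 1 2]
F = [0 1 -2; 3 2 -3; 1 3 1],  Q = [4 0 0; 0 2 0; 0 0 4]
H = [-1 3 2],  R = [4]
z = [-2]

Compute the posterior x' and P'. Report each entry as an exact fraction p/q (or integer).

x̄ = F·x = [4, 9, -1]
P̄ = F·P·Fᵀ + Q = [11 11 0; 11 47 14; 0 14 42]
y = z − H·x̄ = [-23]
S = H·P̄·Hᵀ + R = [708]
K = P̄·Hᵀ·S⁻¹ = [11/354; 79/354; 21/118]
x' = x̄ + K·y = [1163/354, 1369/354, -601/118]
P' = (I − K·H)·P̄ = [1826/177 1078/177 -231/59; 1078/177 2078/177 -833/59; -231/59 -833/59 1155/59]

x' = [1163/354, 1369/354, -601/118]
P' = [1826/177 1078/177 -231/59; 1078/177 2078/177 -833/59; -231/59 -833/59 1155/59]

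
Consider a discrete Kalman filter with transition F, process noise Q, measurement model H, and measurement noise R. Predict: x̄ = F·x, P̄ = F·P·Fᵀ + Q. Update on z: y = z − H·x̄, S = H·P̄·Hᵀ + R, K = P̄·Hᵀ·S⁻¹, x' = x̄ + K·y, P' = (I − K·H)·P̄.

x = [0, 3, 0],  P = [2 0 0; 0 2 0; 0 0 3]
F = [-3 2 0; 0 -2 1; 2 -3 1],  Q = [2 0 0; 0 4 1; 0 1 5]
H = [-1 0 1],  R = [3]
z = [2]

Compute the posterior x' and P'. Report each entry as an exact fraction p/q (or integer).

x̄ = F·x = [6, -6, -9]
P̄ = F·P·Fᵀ + Q = [28 -8 -24; -8 15 16; -24 16 34]
y = z − H·x̄ = [17]
S = H·P̄·Hᵀ + R = [113]
K = P̄·Hᵀ·S⁻¹ = [-52/113; 24/113; 58/113]
x' = x̄ + K·y = [-206/113, -270/113, -31/113]
P' = (I − K·H)·P̄ = [460/113 344/113 304/113; 344/113 1119/113 416/113; 304/113 416/113 478/113]

x' = [-206/113, -270/113, -31/113]
P' = [460/113 344/113 304/113; 344/113 1119/113 416/113; 304/113 416/113 478/113]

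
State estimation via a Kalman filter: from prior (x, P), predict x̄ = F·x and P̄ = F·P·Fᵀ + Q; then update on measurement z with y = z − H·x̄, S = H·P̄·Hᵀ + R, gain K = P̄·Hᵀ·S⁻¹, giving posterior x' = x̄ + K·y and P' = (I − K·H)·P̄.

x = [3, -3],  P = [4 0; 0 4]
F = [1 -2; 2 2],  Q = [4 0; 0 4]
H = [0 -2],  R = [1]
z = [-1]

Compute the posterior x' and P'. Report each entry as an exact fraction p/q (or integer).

x' = [1289/145, 72/145]
P' = [3224/145 -8/145; -8/145 36/145]

x̄ = F·x = [9, 0]
P̄ = F·P·Fᵀ + Q = [24 -8; -8 36]
y = z − H·x̄ = [-1]
S = H·P̄·Hᵀ + R = [145]
K = P̄·Hᵀ·S⁻¹ = [16/145; -72/145]
x' = x̄ + K·y = [1289/145, 72/145]
P' = (I − K·H)·P̄ = [3224/145 -8/145; -8/145 36/145]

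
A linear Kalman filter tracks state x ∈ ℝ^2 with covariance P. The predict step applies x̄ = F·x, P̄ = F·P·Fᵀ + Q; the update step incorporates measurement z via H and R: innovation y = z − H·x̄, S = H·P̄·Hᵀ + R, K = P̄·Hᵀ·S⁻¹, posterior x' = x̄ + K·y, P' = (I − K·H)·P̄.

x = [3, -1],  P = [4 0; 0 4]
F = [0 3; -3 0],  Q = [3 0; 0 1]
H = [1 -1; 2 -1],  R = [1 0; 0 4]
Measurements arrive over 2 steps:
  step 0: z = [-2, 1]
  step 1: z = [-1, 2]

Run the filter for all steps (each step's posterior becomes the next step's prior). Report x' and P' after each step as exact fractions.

step 0: x̄ = F·x = [-3, -9]
step 0: P̄ = F·P·Fᵀ + Q = [39 0; 0 37]
step 0: y = z − H·x̄ = [-8, -2]
step 0: S = H·P̄·Hᵀ + R = [77 115; 115 197]
step 0: K = P̄·Hᵀ·S⁻¹ = [-143/216 169/216; -1517/972 703/972]
step 0: x' = x̄ + K·y = [79/108, 991/486]
step 0: P' = (I − K·H)·P̄ = [91/24 481/108; 481/108 2923/486]
step 1: x̄ = F·x = [991/162, -79/36]
step 1: P̄ = F·P·Fᵀ + Q = [3085/54 -481/12; -481/12 281/8]
step 1: y = z − H·x̄ = [-3017/324, -4027/324]
step 1: S = H·P̄·Hᵀ + R = [37459/216 58241/216; 58241/216 92443/216]
step 1: K = P̄·Hᵀ·S⁻¹ = [-803/109272 39913/109272; -118891/163908 30749/163908]
step 1: x' = x̄ + K·y = [89923/54636, 60869/27318]
step 1: P' = (I − K·H)·P̄ = [53485/36424 80629/54636; 80629/54636 180389/81954]

step 0: x' = [79/108, 991/486], P' = [91/24 481/108; 481/108 2923/486]
step 1: x' = [89923/54636, 60869/27318], P' = [53485/36424 80629/54636; 80629/54636 180389/81954]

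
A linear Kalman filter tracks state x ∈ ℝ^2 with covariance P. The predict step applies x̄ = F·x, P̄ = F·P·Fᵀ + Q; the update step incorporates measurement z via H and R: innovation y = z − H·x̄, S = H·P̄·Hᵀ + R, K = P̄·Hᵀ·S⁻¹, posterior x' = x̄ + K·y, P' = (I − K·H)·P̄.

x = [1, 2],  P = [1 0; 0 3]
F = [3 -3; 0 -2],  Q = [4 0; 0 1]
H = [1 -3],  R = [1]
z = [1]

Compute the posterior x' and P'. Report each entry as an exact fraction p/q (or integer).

x' = [-19/25, -16/25]
P' = [902/25 303/25; 303/25 209/50]

x̄ = F·x = [-3, -4]
P̄ = F·P·Fᵀ + Q = [40 18; 18 13]
y = z − H·x̄ = [-8]
S = H·P̄·Hᵀ + R = [50]
K = P̄·Hᵀ·S⁻¹ = [-7/25; -21/50]
x' = x̄ + K·y = [-19/25, -16/25]
P' = (I − K·H)·P̄ = [902/25 303/25; 303/25 209/50]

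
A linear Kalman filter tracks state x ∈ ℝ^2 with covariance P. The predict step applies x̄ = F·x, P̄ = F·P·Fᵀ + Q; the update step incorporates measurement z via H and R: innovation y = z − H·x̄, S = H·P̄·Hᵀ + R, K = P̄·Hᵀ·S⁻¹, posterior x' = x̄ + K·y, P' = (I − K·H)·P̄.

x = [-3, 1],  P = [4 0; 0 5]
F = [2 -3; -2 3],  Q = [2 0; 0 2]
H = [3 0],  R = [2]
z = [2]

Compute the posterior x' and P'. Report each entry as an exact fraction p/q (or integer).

x̄ = F·x = [-9, 9]
P̄ = F·P·Fᵀ + Q = [63 -61; -61 63]
y = z − H·x̄ = [29]
S = H·P̄·Hᵀ + R = [569]
K = P̄·Hᵀ·S⁻¹ = [189/569; -183/569]
x' = x̄ + K·y = [360/569, -186/569]
P' = (I − K·H)·P̄ = [126/569 -122/569; -122/569 2358/569]

x' = [360/569, -186/569]
P' = [126/569 -122/569; -122/569 2358/569]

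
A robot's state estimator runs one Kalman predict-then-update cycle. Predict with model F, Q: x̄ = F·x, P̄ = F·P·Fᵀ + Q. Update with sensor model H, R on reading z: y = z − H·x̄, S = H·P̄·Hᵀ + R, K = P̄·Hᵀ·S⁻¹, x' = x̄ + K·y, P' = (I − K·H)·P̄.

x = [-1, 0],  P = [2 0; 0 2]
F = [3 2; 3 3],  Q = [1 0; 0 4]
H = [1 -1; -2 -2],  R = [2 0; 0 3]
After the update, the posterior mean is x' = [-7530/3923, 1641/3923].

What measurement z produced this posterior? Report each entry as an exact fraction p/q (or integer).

x̄ = F·x = [-3, -3]
P̄ = F·P·Fᵀ + Q = [27 30; 30 40]
S = H·P̄·Hᵀ + R = [9 26; 26 511]
K = P̄·Hᵀ·S⁻¹ = [1431/3923 -948/3923; -1470/3923 -1000/3923]
x' − x̄ = [4239/3923, 13410/3923] = K·y
y = (KᵀK)⁻¹·Kᵀ·(x' − x̄) = [-3, -9]
z = y + H·x̄ = [-3, -9] + [0, 12] = [-3, 3]

z = [-3, 3]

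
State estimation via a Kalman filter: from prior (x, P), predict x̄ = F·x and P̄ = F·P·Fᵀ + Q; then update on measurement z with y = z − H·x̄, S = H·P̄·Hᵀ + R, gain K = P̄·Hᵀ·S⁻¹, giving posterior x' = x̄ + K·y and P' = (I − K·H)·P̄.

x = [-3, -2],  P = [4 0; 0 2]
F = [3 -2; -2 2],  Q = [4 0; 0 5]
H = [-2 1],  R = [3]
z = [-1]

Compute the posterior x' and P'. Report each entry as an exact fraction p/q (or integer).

x' = [-3/11, -505/352]
P' = [16/11 20/11; 20/11 1559/352]

x̄ = F·x = [-5, 2]
P̄ = F·P·Fᵀ + Q = [48 -32; -32 29]
y = z − H·x̄ = [-13]
S = H·P̄·Hᵀ + R = [352]
K = P̄·Hᵀ·S⁻¹ = [-4/11; 93/352]
x' = x̄ + K·y = [-3/11, -505/352]
P' = (I − K·H)·P̄ = [16/11 20/11; 20/11 1559/352]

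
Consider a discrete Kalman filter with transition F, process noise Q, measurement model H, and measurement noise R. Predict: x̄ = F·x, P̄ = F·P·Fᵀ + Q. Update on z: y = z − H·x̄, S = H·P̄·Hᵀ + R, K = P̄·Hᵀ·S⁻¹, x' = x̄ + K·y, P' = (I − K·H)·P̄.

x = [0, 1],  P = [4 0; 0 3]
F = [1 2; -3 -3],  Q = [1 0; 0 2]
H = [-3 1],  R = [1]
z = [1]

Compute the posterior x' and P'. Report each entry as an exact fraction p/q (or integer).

x' = [-4/133, 353/399]
P' = [74/133 195/133; 195/133 1910/399]

x̄ = F·x = [2, -3]
P̄ = F·P·Fᵀ + Q = [17 -30; -30 65]
y = z − H·x̄ = [10]
S = H·P̄·Hᵀ + R = [399]
K = P̄·Hᵀ·S⁻¹ = [-27/133; 155/399]
x' = x̄ + K·y = [-4/133, 353/399]
P' = (I − K·H)·P̄ = [74/133 195/133; 195/133 1910/399]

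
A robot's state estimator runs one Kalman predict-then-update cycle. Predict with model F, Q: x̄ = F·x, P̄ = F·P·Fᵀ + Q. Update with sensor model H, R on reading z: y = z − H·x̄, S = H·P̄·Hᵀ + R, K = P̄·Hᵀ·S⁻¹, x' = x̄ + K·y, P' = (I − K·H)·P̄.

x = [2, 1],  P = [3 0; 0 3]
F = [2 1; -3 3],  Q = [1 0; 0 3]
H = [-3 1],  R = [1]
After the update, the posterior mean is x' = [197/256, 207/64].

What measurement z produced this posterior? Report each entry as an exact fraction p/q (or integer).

z = [1]

x̄ = F·x = [5, -3]
P̄ = F·P·Fᵀ + Q = [16 -9; -9 57]
S = H·P̄·Hᵀ + R = [256]
K = P̄·Hᵀ·S⁻¹ = [-57/256; 21/64]
x' − x̄ = [-1083/256, 399/64] = K·y
y = (KᵀK)⁻¹·Kᵀ·(x' − x̄) = [19]
z = y + H·x̄ = [19] + [-18] = [1]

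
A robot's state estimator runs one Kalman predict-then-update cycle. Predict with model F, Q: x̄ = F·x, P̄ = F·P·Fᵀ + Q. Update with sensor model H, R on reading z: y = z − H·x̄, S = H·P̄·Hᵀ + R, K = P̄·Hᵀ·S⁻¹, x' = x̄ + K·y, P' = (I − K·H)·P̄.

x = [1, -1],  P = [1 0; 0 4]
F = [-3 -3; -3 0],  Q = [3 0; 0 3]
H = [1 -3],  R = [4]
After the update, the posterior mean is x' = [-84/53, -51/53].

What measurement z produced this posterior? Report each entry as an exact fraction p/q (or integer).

x̄ = F·x = [0, -3]
P̄ = F·P·Fᵀ + Q = [48 9; 9 12]
S = H·P̄·Hᵀ + R = [106]
K = P̄·Hᵀ·S⁻¹ = [21/106; -27/106]
x' − x̄ = [-84/53, 108/53] = K·y
y = (KᵀK)⁻¹·Kᵀ·(x' − x̄) = [-8]
z = y + H·x̄ = [-8] + [9] = [1]

z = [1]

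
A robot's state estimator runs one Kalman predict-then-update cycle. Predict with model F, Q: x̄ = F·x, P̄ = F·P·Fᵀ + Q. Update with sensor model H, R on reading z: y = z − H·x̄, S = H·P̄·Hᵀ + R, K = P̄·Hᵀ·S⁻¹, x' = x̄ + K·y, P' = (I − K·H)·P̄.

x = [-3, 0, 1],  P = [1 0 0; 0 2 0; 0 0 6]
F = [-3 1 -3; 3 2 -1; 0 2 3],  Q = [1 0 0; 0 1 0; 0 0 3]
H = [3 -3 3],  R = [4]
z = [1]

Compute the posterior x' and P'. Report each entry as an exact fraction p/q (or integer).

x' = [2166/445, -922/445, -573/89]
P' = [29289/445 6352/445 -4585/89; 6352/445 6711/445 55/89; -4585/89 55/89 4660/89]

x̄ = F·x = [6, -10, 3]
P̄ = F·P·Fᵀ + Q = [66 13 -50; 13 24 -10; -50 -10 65]
y = z − H·x̄ = [-56]
S = H·P̄·Hᵀ + R = [445]
K = P̄·Hᵀ·S⁻¹ = [9/445; -63/445; 15/89]
x' = x̄ + K·y = [2166/445, -922/445, -573/89]
P' = (I − K·H)·P̄ = [29289/445 6352/445 -4585/89; 6352/445 6711/445 55/89; -4585/89 55/89 4660/89]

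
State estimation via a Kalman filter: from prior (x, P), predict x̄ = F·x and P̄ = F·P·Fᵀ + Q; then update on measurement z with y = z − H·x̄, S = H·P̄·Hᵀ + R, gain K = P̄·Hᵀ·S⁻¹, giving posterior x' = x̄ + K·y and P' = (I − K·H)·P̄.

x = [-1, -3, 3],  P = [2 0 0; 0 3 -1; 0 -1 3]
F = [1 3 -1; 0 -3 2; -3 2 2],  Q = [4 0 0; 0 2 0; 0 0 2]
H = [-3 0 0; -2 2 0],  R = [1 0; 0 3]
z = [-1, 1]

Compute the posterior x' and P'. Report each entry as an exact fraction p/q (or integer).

x' = [1163/3697, 3217/3697, 13983/3697]
P' = [1974/18485 1722/18485 -578/18485; 1722/18485 14481/18485 -2864/18485; -578/18485 -2864/18485 657576/18485]

x̄ = F·x = [-13, 15, 3]
P̄ = F·P·Fᵀ + Q = [42 -42 2; -42 53 -4; 2 -4 36]
y = z − H·x̄ = [-40, -55]
S = H·P̄·Hᵀ + R = [379 504; 504 719]
K = P̄·Hᵀ·S⁻¹ = [-5922/18485 -168/18485; -5166/18485 8506/18485; 1734/18485 -1524/18485]
x' = x̄ + K·y = [1163/3697, 3217/3697, 13983/3697]
P' = (I − K·H)·P̄ = [1974/18485 1722/18485 -578/18485; 1722/18485 14481/18485 -2864/18485; -578/18485 -2864/18485 657576/18485]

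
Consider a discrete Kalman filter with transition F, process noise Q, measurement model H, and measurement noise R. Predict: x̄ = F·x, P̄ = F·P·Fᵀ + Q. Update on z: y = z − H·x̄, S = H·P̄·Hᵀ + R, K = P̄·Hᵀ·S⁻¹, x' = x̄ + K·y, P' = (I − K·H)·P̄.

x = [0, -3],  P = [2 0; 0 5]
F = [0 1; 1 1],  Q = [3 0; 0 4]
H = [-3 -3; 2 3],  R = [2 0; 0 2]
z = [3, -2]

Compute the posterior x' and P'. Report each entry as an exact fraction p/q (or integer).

x' = [-263/295, -166/1475]
P' = [92/59 -374/295; -374/295 1682/1475]

x̄ = F·x = [-3, -3]
P̄ = F·P·Fᵀ + Q = [8 5; 5 11]
y = z − H·x̄ = [-15, 13]
S = H·P̄·Hᵀ + R = [263 -222; -222 193]
K = P̄·Hᵀ·S⁻¹ = [-129/295 -101/295; 282/1475 653/1475]
x' = x̄ + K·y = [-263/295, -166/1475]
P' = (I − K·H)·P̄ = [92/59 -374/295; -374/295 1682/1475]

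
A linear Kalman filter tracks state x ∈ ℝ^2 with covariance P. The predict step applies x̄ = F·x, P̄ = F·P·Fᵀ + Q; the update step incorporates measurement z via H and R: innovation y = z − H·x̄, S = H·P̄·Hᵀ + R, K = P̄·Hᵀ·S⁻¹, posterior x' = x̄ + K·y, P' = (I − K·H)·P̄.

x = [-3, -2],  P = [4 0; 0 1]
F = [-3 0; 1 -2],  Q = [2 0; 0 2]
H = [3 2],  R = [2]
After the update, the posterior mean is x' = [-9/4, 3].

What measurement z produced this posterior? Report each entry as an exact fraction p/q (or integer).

z = [-1]

x̄ = F·x = [9, 1]
P̄ = F·P·Fᵀ + Q = [38 -12; -12 10]
S = H·P̄·Hᵀ + R = [240]
K = P̄·Hᵀ·S⁻¹ = [3/8; -1/15]
x' − x̄ = [-45/4, 2] = K·y
y = (KᵀK)⁻¹·Kᵀ·(x' − x̄) = [-30]
z = y + H·x̄ = [-30] + [29] = [-1]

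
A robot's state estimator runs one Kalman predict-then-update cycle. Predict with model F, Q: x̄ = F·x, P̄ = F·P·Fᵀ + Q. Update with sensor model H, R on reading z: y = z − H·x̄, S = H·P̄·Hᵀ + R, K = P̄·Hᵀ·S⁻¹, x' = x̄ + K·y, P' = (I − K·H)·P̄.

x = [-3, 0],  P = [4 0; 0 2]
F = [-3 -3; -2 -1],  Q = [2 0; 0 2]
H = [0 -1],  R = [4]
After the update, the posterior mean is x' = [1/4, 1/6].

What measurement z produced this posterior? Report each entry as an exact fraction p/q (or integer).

z = [1]

x̄ = F·x = [9, 6]
P̄ = F·P·Fᵀ + Q = [56 30; 30 20]
S = H·P̄·Hᵀ + R = [24]
K = P̄·Hᵀ·S⁻¹ = [-5/4; -5/6]
x' − x̄ = [-35/4, -35/6] = K·y
y = (KᵀK)⁻¹·Kᵀ·(x' − x̄) = [7]
z = y + H·x̄ = [7] + [-6] = [1]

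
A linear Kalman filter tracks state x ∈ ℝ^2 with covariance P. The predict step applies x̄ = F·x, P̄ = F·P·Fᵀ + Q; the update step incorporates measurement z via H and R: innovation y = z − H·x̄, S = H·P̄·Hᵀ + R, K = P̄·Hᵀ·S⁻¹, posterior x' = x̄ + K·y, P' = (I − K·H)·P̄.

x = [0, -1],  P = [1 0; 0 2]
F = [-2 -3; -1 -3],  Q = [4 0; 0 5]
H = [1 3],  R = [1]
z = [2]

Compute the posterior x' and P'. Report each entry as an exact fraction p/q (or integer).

x̄ = F·x = [3, 3]
P̄ = F·P·Fᵀ + Q = [26 20; 20 24]
y = z − H·x̄ = [-10]
S = H·P̄·Hᵀ + R = [363]
K = P̄·Hᵀ·S⁻¹ = [86/363; 92/363]
x' = x̄ + K·y = [229/363, 169/363]
P' = (I − K·H)·P̄ = [2042/363 -652/363; -652/363 248/363]

x' = [229/363, 169/363]
P' = [2042/363 -652/363; -652/363 248/363]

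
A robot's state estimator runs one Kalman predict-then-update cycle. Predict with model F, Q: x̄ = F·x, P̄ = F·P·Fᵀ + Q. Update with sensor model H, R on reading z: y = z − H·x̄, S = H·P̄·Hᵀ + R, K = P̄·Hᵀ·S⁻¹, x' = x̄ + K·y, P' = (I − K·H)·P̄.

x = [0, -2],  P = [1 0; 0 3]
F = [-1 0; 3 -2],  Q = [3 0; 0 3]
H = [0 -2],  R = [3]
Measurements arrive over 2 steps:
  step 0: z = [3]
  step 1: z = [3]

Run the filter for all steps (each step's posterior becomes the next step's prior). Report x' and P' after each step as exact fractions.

step 0: x' = [2/3, -4/3], P' = [40/11 -1/11; -1/11 8/11]
step 1: x' = [1822/1781, -2468/1781], P' = [6407/1781 -366/1781; -366/1781 1311/1781]

step 0: x̄ = F·x = [0, 4]
step 0: P̄ = F·P·Fᵀ + Q = [4 -3; -3 24]
step 0: y = z − H·x̄ = [11]
step 0: S = H·P̄·Hᵀ + R = [99]
step 0: K = P̄·Hᵀ·S⁻¹ = [2/33; -16/33]
step 0: x' = x̄ + K·y = [2/3, -4/3]
step 0: P' = (I − K·H)·P̄ = [40/11 -1/11; -1/11 8/11]
step 1: x̄ = F·x = [-2/3, 14/3]
step 1: P̄ = F·P·Fᵀ + Q = [73/11 -122/11; -122/11 437/11]
step 1: y = z − H·x̄ = [37/3]
step 1: S = H·P̄·Hᵀ + R = [1781/11]
step 1: K = P̄·Hᵀ·S⁻¹ = [244/1781; -874/1781]
step 1: x' = x̄ + K·y = [1822/1781, -2468/1781]
step 1: P' = (I − K·H)·P̄ = [6407/1781 -366/1781; -366/1781 1311/1781]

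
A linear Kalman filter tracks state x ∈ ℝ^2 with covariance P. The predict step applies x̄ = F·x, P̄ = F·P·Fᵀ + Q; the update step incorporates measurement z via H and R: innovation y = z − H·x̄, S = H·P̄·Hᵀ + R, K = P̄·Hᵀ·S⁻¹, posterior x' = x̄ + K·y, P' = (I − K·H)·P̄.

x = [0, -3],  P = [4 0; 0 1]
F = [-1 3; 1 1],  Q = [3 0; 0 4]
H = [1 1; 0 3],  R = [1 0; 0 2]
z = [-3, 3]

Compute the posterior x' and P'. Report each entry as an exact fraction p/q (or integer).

x' = [-2025/472, 57/59]
P' = [535/472 -12/59; -12/59 38/177]

x̄ = F·x = [-9, -3]
P̄ = F·P·Fᵀ + Q = [16 -1; -1 9]
y = z − H·x̄ = [9, 12]
S = H·P̄·Hᵀ + R = [24 24; 24 83]
K = P̄·Hᵀ·S⁻¹ = [439/472 -18/59; 2/177 19/59]
x' = x̄ + K·y = [-2025/472, 57/59]
P' = (I − K·H)·P̄ = [535/472 -12/59; -12/59 38/177]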